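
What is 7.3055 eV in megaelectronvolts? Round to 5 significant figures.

7.3055 × 10^-6 MeV

1 electronvolt = 1.00000 × 10^-6 megaelectronvolts.
7.3055 × 1.00000 × 10^-6 ≈ 7.3055 × 10^-6 MeV.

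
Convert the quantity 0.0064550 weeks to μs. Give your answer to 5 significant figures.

1 week = 6.04800 × 10^11 μs.
0.0064550 × 6.04800 × 10^11 ≈ 3.9040 × 10^9 μs.

3.9040 × 10^9 μs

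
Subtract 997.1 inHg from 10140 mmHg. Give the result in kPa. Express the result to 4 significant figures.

10140 mmHg = 1351.89 kPa and 997.1 inHg = 3376.57 kPa.
1351.89 − 3376.57 ≈ -2025 kPa.

-2025 kilopascals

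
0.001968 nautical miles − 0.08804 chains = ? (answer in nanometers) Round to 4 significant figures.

0.001968 nmi = 3.64474e+9 nm and 0.08804 chain = 1.77108e+9 nm.
3.64474e+9 − 1.77108e+9 ≈ 1.874e+9 nm.

1.874e+9 nm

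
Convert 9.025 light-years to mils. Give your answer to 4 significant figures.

3.362e+21 mils

1 ly = 3.72470e+20 mil.
9.025 × 3.72470e+20 ≈ 3.362e+21 mil.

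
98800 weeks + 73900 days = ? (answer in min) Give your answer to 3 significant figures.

1.10e+9 minutes

98800 wk = 9.95904e+8 min and 73900 d = 1.06416e+8 min.
9.95904e+8 + 1.06416e+8 ≈ 1.10e+9 min.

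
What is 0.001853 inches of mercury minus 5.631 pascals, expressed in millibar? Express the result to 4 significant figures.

0.006440 millibar

0.001853 inHg = 0.0627498 mbar and 5.631 Pa = 0.0563100 mbar.
0.0627498 − 0.0563100 ≈ 0.006440 mbar.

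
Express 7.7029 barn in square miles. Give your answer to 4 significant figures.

2.974e-34 mi²

1 barn = 3.86102e-35 mi².
Then 7.7029 × 3.86102e-35 ≈ 2.974e-34 mi².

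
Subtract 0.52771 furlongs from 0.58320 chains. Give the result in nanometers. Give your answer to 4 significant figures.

-9.443e+10 nanometers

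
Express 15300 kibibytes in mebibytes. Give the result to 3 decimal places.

14.941 MiB

1 kibibyte = 0.0009765625 MiB.
So 15300 × 0.0009765625 ≈ 14.941 MiB.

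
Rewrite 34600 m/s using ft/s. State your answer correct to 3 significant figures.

1 meter per second = 3.28084 ft/s.
34600 × 3.28084 ≈ 114000 ft/s.

114000 ft/s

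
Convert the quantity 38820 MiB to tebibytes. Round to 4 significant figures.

0.03702 TiB

1 mebibyte = 9.53674 × 10^-7 TiB.
So 38820 × 9.53674 × 10^-7 ≈ 0.03702 TiB.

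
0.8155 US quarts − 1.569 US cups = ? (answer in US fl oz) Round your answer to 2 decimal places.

13.54 US fluid ounces

0.8155 US qt = 26.0960 US fl oz and 1.569 US cup = 12.5520 US fl oz.
26.0960 − 12.5520 ≈ 13.54 US fl oz.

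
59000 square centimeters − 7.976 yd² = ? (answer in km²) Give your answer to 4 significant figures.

-7.690e-7 km²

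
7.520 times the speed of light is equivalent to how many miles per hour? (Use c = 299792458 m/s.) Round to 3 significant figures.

1 speed of light = 6.70617 × 10^8 mph.
7.520 × 6.70617 × 10^8 ≈ 5.04 × 10^9 mph.

5.04 × 10^9 mph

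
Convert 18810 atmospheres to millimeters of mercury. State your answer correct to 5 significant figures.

1 atm = 760.000 millimeters of mercury.
Then 18810 × 760.000 ≈ 1.4296e+7 mmHg.

1.4296e+7 mmHg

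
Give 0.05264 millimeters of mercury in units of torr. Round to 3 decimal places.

0.053 torr

1 mmHg = 1.00000 torr.
Thus 0.05264 × 1.00000 ≈ 0.053 torr.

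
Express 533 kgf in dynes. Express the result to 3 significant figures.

5.23 × 10^8 dynes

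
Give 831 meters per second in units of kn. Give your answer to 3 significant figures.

1620 kn

1 m/s = 1.94384 kn.
831 × 1.94384 ≈ 1620 kn.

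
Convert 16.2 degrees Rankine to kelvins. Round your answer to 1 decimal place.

9.0 K

°R = K × 9/5.
Applying the formula gives 9.0 K.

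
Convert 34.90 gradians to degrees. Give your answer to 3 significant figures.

1 gradian = 0.900000 °.
Thus 34.90 × 0.900000 ≈ 31.4 °.

31.4 degrees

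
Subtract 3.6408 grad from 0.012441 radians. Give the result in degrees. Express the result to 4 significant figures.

-2.564 °

0.012441 rad = 0.712817 ° and 3.6408 grad = 3.27672 °.
0.712817 − 3.27672 ≈ -2.564 °.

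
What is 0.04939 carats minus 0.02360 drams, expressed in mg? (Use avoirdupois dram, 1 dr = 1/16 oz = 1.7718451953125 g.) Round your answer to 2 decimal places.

0.04939 ct = 9.87800 mg and 0.02360 dr = 41.8155 mg.
9.87800 − 41.8155 ≈ -31.94 mg.

-31.94 mg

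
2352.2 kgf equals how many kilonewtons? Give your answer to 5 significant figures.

1 kgf = 0.00980665 kilonewtons.
2352.2 × 0.00980665 ≈ 23.067 kN.

23.067 kilonewtons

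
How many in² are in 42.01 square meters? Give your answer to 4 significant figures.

65120 square inches

1 m² = 1550.00 in².
Then 42.01 × 1550.00 ≈ 65120 in².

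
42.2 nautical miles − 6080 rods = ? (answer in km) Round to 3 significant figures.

47.6 km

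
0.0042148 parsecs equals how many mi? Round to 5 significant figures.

1 pc = 1.917351 × 10^13 mi.
Thus 0.0042148 × 1.917351 × 10^13 ≈ 8.0813 × 10^10 mi.

8.0813 × 10^10 miles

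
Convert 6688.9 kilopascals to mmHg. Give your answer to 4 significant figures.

1 kilopascal = 7.50062 millimeters of mercury.
So 6688.9 × 7.50062 ≈ 50170 mmHg.

50170 mmHg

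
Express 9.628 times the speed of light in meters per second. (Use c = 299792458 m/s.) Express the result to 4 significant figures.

2.886 × 10^9 m/s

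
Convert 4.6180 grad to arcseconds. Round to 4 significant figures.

14960 arcseconds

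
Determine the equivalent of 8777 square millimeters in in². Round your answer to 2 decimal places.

13.60 square inches

1 mm² = 0.00155000 square inches.
Thus 8777 × 0.00155000 ≈ 13.60 in².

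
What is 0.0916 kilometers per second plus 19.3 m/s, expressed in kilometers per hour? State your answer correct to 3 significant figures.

0.0916 km/s = 329.760 km/h and 19.3 m/s = 69.4800 km/h.
329.760 + 69.4800 ≈ 399 km/h.

399 kilometers per hour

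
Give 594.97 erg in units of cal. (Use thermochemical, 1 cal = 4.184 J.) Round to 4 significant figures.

1.422 × 10^-5 calories

1 erg = 2.39006 × 10^-8 cal.
594.97 × 2.39006 × 10^-8 ≈ 1.422 × 10^-5 cal.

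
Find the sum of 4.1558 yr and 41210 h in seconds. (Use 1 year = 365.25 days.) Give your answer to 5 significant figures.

2.7950e+8 seconds

4.1558 yr = 1.31147e+8 s and 41210 h = 1.48356e+8 s.
1.31147e+8 + 1.48356e+8 ≈ 2.7950e+8 s.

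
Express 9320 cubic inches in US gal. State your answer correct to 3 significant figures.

40.3 US gal

1 in³ = 0.00432900 US gal.
9320 × 0.00432900 ≈ 40.3 US gal.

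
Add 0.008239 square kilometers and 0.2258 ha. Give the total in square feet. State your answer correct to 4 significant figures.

113000 square feet

0.008239 km² = 88683.9 ft² and 0.2258 ha = 24304.9 ft².
88683.9 + 24304.9 ≈ 113000 ft².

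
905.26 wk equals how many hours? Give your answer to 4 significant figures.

152100 hours

1 wk = 168.000 h.
Then 905.26 × 168.000 ≈ 152100 h.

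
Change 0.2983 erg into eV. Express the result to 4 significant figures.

1.862e+11 eV

1 erg = 6.24151e+11 eV.
So 0.2983 × 6.24151e+11 ≈ 1.862e+11 eV.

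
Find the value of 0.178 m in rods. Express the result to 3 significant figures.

1 meter = 0.198839 rods.
0.178 × 0.198839 ≈ 0.0354 rod.

0.0354 rods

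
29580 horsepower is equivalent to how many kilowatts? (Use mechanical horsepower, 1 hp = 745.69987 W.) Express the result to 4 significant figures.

1 hp = 0.745700 kilowatts.
Then 29580 × 0.745700 ≈ 22060 kW.

22060 kilowatts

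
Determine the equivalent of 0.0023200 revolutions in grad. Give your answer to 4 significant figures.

0.9280 gradians

1 rev = 400.000 gradians.
0.0023200 × 400.000 ≈ 0.9280 grad.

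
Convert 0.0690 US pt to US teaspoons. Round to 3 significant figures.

6.62 US tsp

1 US pt = 96.0000 US tsp.
Then 0.0690 × 96.0000 ≈ 6.62 US tsp.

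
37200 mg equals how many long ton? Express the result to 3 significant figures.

3.66 × 10^-5 long ton

1 milligram = 9.84207 × 10^-10 long tons.
So 37200 × 9.84207 × 10^-10 ≈ 3.66 × 10^-5 long ton.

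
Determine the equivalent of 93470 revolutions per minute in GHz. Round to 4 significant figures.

1.558e-6 GHz

1 revolution per minute = 1.66667e-11 GHz.
93470 × 1.66667e-11 ≈ 1.558e-6 GHz.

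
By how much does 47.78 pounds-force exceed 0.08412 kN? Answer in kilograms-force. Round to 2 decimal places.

13.09 kilograms-force

47.78 lbf = 21.6726 kgf and 0.08412 kN = 8.57785 kgf.
21.6726 − 8.57785 ≈ 13.09 kgf.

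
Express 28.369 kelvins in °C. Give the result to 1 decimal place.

K = °C + 273.15.
Applying the formula gives -244.8 °C.

-244.8 °C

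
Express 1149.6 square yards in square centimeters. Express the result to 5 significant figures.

9.6121 × 10^6 cm²

1 yd² = 8361.27 cm².
So 1149.6 × 8361.27 ≈ 9.6121 × 10^6 cm².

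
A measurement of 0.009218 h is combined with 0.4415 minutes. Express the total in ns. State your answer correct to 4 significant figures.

5.967 × 10^10 nanoseconds

0.009218 h = 3.31848 × 10^10 ns and 0.4415 min = 2.64900 × 10^10 ns.
3.31848 × 10^10 + 2.64900 × 10^10 ≈ 5.967 × 10^10 ns.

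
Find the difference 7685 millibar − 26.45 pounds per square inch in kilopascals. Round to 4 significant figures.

7685 mbar = 768.500 kPa and 26.45 psi = 182.366 kPa.
768.500 − 182.366 ≈ 586.1 kPa.

586.1 kPa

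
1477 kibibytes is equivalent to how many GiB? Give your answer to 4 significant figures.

1 KiB = 9.53674 × 10^-7 gibibytes.
Thus 1477 × 9.53674 × 10^-7 ≈ 0.001409 GiB.

0.001409 GiB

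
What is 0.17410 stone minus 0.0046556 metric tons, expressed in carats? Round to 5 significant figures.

-17750 ct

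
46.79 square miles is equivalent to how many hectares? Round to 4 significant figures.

12120 ha

1 mi² = 258.999 hectares.
46.79 × 258.999 ≈ 12120 ha.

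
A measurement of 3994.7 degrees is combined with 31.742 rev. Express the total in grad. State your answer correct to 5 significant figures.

17135 gradians

3994.7 ° = 4438.56 grad and 31.742 rev = 12696.8 grad.
4438.56 + 12696.8 ≈ 17135 grad.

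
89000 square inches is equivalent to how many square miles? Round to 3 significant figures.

2.22 × 10^-5 square miles

1 square inch = 2.49098 × 10^-10 mi².
89000 × 2.49098 × 10^-10 ≈ 2.22 × 10^-5 mi².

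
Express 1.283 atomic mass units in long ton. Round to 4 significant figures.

1 atomic mass unit = 1.63431e-30 long tons.
Thus 1.283 × 1.63431e-30 ≈ 2.097e-30 long ton.

2.097e-30 long ton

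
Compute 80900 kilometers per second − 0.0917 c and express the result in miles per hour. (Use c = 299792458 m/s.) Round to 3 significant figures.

1.19 × 10^8 miles per hour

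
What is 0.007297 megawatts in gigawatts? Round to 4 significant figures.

7.297 × 10^-6 gigawatts

1 megawatt = 0.00100000 gigawatts.
Thus 0.007297 × 0.00100000 ≈ 7.297 × 10^-6 GW.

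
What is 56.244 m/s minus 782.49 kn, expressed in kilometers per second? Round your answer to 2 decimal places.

-0.35 km/s

56.244 m/s = 0.0562440 km/s and 782.49 kn = 0.402548 km/s.
0.0562440 − 0.402548 ≈ -0.35 km/s.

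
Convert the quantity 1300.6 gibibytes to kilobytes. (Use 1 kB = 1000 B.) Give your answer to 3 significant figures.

1 gibibyte = 1.07374 × 10^6 kilobytes.
Then 1300.6 × 1.07374 × 10^6 ≈ 1.40 × 10^9 kB.

1.40 × 10^9 kilobytes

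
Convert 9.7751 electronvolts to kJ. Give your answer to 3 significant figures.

1.57e-21 kilojoules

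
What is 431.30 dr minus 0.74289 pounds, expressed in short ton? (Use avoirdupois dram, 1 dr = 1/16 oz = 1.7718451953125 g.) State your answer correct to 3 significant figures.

0.000471 short tons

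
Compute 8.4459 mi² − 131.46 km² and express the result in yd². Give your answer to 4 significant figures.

-1.311 × 10^8 square yards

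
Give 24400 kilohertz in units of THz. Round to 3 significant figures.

1 kilohertz = 1.00000 × 10^-9 THz.
Thus 24400 × 1.00000 × 10^-9 ≈ 2.44 × 10^-5 THz.

2.44 × 10^-5 THz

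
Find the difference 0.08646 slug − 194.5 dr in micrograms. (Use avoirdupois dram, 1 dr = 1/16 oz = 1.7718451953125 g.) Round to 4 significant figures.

9.172 × 10^8 μg

0.08646 slug = 1.26179 × 10^9 μg and 194.5 dr = 3.44624 × 10^8 μg.
1.26179 × 10^9 − 3.44624 × 10^8 ≈ 9.172 × 10^8 μg.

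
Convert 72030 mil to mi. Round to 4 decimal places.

0.0011 miles

1 mil = 1.57828e-8 mi.
So 72030 × 1.57828e-8 ≈ 0.0011 mi.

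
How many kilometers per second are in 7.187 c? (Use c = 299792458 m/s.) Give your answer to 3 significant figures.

1 speed of light = 299792 kilometers per second.
Thus 7.187 × 299792 ≈ 2.15 × 10^6 km/s.

2.15 × 10^6 kilometers per second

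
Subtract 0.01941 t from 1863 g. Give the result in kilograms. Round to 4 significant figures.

1863 g = 1.86300 kg and 0.01941 t = 19.4100 kg.
1.86300 − 19.4100 ≈ -17.55 kg.

-17.55 kg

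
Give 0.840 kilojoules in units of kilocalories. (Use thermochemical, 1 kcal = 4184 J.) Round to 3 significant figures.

1 kilojoule = 0.239006 kilocalories.
Thus 0.840 × 0.239006 ≈ 0.201 kcal.

0.201 kcal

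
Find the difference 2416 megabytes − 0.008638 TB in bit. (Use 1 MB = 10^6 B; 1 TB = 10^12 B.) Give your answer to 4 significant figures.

2416 MB = 1.93280e+10 bit and 0.008638 TB = 6.91040e+10 bit.
1.93280e+10 − 6.91040e+10 ≈ -4.978e+10 bit.

-4.978e+10 bit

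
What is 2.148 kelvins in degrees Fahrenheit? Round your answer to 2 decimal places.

K = (°F + 459.67) × 5/9.
Applying the formula gives -455.80 °F.

-455.80 degrees Fahrenheit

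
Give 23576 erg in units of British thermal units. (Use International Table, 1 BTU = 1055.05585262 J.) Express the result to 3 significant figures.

2.23 × 10^-6 British thermal units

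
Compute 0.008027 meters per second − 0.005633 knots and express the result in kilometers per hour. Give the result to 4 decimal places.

0.008027 m/s = 0.0288972 km/h and 0.005633 kn = 0.0104323 km/h.
0.0288972 − 0.0104323 ≈ 0.0185 km/h.

0.0185 kilometers per hour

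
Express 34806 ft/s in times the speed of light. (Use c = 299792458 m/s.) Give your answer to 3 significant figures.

3.54 × 10^-5 c

1 ft/s = 1.01670 × 10^-9 c.
So 34806 × 1.01670 × 10^-9 ≈ 3.54 × 10^-5 c.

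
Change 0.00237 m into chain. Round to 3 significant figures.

0.000118 chain

1 m = 0.0497097 chains.
Then 0.00237 × 0.0497097 ≈ 0.000118 chain.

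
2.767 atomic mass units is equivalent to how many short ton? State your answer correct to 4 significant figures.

5.065e-30 short ton

1 atomic mass unit = 1.83043e-30 short ton.
Thus 2.767 × 1.83043e-30 ≈ 5.065e-30 short ton.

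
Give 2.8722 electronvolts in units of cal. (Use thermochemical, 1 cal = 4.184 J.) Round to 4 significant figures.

1 electronvolt = 3.82929 × 10^-20 calories.
2.8722 × 3.82929 × 10^-20 ≈ 1.100 × 10^-19 cal.

1.100 × 10^-19 cal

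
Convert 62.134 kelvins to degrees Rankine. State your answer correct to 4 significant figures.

°R = K × 9/5.
Applying the formula gives 111.8 °R.

111.8 degrees Rankine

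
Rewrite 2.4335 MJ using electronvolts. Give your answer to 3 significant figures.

1 megajoule = 6.24151e+24 electronvolts.
2.4335 × 6.24151e+24 ≈ 1.52e+25 eV.

1.52e+25 eV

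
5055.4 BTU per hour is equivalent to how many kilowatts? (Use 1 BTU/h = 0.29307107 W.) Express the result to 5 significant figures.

1 BTU/h = 0.000293071 kW.
So 5055.4 × 0.000293071 ≈ 1.4816 kW.

1.4816 kilowatts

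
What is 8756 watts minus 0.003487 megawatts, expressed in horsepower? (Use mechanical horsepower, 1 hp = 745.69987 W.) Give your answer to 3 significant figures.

7.07 horsepower

8756 W = 11.7420 hp and 0.003487 MW = 4.67614 hp.
11.7420 − 4.67614 ≈ 7.07 hp.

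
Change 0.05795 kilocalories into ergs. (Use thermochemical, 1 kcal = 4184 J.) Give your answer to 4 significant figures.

2.425 × 10^9 erg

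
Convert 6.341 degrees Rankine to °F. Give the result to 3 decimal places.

-453.329 °F

°R = °F + 459.67.
Applying the formula gives -453.329 °F.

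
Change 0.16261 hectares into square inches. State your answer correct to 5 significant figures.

2.5205e+6 in²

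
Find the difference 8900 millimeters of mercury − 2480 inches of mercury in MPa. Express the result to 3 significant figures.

8900 mmHg = 1.18657 MPa and 2480 inHg = 8.39824 MPa.
1.18657 − 8.39824 ≈ -7.21 MPa.

-7.21 MPa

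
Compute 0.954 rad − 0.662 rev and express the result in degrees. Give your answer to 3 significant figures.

0.954 rad = 54.6602 ° and 0.662 rev = 238.320 °.
54.6602 − 238.320 ≈ -184 °.

-184 degrees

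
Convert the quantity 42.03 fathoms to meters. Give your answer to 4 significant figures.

76.86 m

1 fathom = 1.82880 meters.
42.03 × 1.82880 ≈ 76.86 m.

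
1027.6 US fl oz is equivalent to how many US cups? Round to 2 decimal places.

128.45 US cup

1 US fluid ounce = 0.125000 US cup.
1027.6 × 0.125000 ≈ 128.45 US cup.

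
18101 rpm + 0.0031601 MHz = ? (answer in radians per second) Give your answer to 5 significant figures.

18101 rpm = 1895.53 rad/s and 0.0031601 MHz = 19855.5 rad/s.
1895.53 + 19855.5 ≈ 21751 rad/s.

21751 radians per second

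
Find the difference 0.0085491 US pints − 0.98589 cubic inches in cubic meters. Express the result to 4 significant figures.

-1.211e-5 cubic meters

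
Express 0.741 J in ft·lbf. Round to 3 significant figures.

0.547 ft·lbf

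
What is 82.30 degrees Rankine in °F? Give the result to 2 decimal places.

°R = °F + 459.67.
Applying the formula gives -377.37 °F.

-377.37 °F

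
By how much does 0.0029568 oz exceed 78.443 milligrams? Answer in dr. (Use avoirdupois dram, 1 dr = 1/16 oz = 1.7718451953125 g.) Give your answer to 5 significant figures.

0.0029568 oz = 0.0473088 dr and 78.443 mg = 0.0442719 dr.
0.0473088 − 0.0442719 ≈ 0.0030369 dr.

0.0030369 drams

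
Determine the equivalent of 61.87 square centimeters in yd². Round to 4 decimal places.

0.0074 yd²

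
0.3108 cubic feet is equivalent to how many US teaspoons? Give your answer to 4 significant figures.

1786 US tsp

1 ft³ = 5745.04 US tsp.
So 0.3108 × 5745.04 ≈ 1786 US tsp.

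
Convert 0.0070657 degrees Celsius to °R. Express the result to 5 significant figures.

°R = (°C + 273.15) × 9/5.
Applying the formula gives 491.68 °R.

491.68 degrees Rankine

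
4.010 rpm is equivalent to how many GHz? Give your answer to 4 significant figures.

6.683 × 10^-11 gigahertz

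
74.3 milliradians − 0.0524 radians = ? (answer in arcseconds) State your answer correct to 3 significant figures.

4520 arcsec

74.3 mrad = 15325.5 arcsec and 0.0524 rad = 10808.3 arcsec.
15325.5 − 10808.3 ≈ 4520 arcsec.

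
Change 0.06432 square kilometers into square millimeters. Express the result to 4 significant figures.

6.432 × 10^10 mm²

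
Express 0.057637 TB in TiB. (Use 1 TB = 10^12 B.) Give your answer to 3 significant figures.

1 TB = 0.909495 TiB.
Then 0.057637 × 0.909495 ≈ 0.0524 TiB.

0.0524 tebibytes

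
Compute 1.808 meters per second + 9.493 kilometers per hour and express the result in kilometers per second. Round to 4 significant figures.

1.808 m/s = 0.00180800 km/s and 9.493 km/h = 0.00263694 km/s.
0.00180800 + 0.00263694 ≈ 0.004445 km/s.

0.004445 kilometers per second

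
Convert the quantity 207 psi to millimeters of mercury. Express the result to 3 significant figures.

10700 mmHg

1 psi = 51.7149 millimeters of mercury.
So 207 × 51.7149 ≈ 10700 mmHg.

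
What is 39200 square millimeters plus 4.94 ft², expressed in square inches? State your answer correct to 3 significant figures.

772 in²

39200 mm² = 60.7601 in² and 4.94 ft² = 711.360 in².
60.7601 + 711.360 ≈ 772 in².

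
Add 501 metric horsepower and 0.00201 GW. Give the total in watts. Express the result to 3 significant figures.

2.38e+6 W

501 PS = 368485 W and 0.00201 GW = 2.01000e+6 W.
368485 + 2.01000e+6 ≈ 2.38e+6 W.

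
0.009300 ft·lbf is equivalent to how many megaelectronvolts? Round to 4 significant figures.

7.870e+10 MeV

1 foot-pound = 8.46235e+12 MeV.
Thus 0.009300 × 8.46235e+12 ≈ 7.870e+10 MeV.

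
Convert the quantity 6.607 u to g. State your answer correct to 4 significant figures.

1 atomic mass unit = 1.66054e-24 grams.
So 6.607 × 1.66054e-24 ≈ 1.097e-23 g.

1.097e-23 grams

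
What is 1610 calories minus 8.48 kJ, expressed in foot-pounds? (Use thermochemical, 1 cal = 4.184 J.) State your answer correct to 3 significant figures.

1610 cal = 4968.40 ft·lbf and 8.48 kJ = 6254.53 ft·lbf.
4968.40 − 6254.53 ≈ -1290 ft·lbf.

-1290 foot-pounds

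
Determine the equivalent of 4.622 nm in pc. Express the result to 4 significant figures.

1.498 × 10^-25 pc

1 nm = 3.24078 × 10^-26 pc.
So 4.622 × 3.24078 × 10^-26 ≈ 1.498 × 10^-25 pc.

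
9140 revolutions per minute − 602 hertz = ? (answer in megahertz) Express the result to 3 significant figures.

9140 rpm = 0.000152333 MHz and 602 Hz = 0.000602000 MHz.
0.000152333 − 0.000602000 ≈ -0.000450 MHz.

-0.000450 megahertz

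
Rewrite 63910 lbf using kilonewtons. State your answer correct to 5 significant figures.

1 lbf = 0.00444822 kN.
Then 63910 × 0.00444822 ≈ 284.29 kN.

284.29 kN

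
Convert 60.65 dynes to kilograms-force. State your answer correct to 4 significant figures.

6.185 × 10^-5 kgf

1 dyn = 1.01972 × 10^-6 kilograms-force.
Thus 60.65 × 1.01972 × 10^-6 ≈ 6.185 × 10^-5 kgf.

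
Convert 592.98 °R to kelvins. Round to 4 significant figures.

329.4 kelvins

°R = K × 9/5.
Applying the formula gives 329.4 K.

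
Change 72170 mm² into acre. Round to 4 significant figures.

1 square millimeter = 2.47105 × 10^-10 acre.
72170 × 2.47105 × 10^-10 ≈ 1.783 × 10^-5 acre.

1.783 × 10^-5 acres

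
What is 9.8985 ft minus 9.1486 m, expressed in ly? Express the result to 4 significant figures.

-6.481e-16 ly

9.8985 ft = 3.18904e-16 ly and 9.1486 m = 9.67008e-16 ly.
3.18904e-16 − 9.67008e-16 ≈ -6.481e-16 ly.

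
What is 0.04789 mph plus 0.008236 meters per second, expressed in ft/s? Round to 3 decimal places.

0.04789 mph = 0.0702387 ft/s and 0.008236 m/s = 0.0270210 ft/s.
0.0702387 + 0.0270210 ≈ 0.097 ft/s.

0.097 feet per second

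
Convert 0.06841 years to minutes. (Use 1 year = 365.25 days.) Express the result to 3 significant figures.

36000 min

1 year = 525960 minutes.
So 0.06841 × 525960 ≈ 36000 min.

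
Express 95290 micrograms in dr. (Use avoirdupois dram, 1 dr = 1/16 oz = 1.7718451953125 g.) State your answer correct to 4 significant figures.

0.05378 drams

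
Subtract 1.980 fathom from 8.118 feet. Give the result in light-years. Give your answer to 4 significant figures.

8.118 ft = 2.61541e-16 ly and 1.980 fathom = 3.82743e-16 ly.
2.61541e-16 − 3.82743e-16 ≈ -1.212e-16 ly.

-1.212e-16 ly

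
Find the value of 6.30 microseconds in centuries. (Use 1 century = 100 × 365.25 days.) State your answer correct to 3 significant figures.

2.00 × 10^-15 centuries

1 microsecond = 3.16881 × 10^-16 century.
6.30 × 3.16881 × 10^-16 ≈ 2.00 × 10^-15 century.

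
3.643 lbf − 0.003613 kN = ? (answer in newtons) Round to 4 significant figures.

3.643 lbf = 16.2049 N and 0.003613 kN = 3.61300 N.
16.2049 − 3.61300 ≈ 12.59 N.

12.59 N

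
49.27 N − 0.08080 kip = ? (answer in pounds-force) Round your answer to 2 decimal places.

49.27 N = 11.0763 lbf and 0.08080 kip = 80.8000 lbf.
11.0763 − 80.8000 ≈ -69.72 lbf.

-69.72 lbf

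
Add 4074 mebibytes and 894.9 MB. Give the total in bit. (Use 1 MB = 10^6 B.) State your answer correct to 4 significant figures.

4.133 × 10^10 bit

4074 MiB = 3.41752 × 10^10 bit and 894.9 MB = 7.15920 × 10^9 bit.
3.41752 × 10^10 + 7.15920 × 10^9 ≈ 4.133 × 10^10 bit.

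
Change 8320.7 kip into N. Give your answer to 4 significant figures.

1 kip = 4448.22 N.
So 8320.7 × 4448.22 ≈ 3.701 × 10^7 N.

3.701 × 10^7 newtons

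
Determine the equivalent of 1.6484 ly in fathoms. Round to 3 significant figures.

1 ly = 5.17319 × 10^15 fathom.
Then 1.6484 × 5.17319 × 10^15 ≈ 8.53 × 10^15 fathom.

8.53 × 10^15 fathom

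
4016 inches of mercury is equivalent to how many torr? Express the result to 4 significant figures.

1 inch of mercury = 25.4000 torr.
So 4016 × 25.4000 ≈ 102000 torr.

102000 torr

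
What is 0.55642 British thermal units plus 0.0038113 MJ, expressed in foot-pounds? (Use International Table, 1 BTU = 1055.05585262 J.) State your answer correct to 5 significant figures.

0.55642 BTU = 432.989 ft·lbf and 0.0038113 MJ = 2811.07 ft·lbf.
432.989 + 2811.07 ≈ 3244.1 ft·lbf.

3244.1 ft·lbf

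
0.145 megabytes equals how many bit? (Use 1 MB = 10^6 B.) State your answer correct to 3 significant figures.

1 megabyte = 8.00000e+6 bit.
0.145 × 8.00000e+6 ≈ 1.16e+6 bit.

1.16e+6 bits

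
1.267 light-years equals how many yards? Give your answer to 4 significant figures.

1 ly = 1.03464e+16 yd.
Thus 1.267 × 1.03464e+16 ≈ 1.311e+16 yd.

1.311e+16 yd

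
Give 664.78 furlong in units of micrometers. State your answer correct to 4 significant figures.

1 furlong = 2.01168 × 10^8 μm.
664.78 × 2.01168 × 10^8 ≈ 1.337 × 10^11 μm.

1.337 × 10^11 μm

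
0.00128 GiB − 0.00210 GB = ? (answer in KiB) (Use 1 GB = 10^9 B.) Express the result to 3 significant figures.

-709 KiB

0.00128 GiB = 1342.18 KiB and 0.00210 GB = 2050.78 KiB.
1342.18 − 2050.78 ≈ -709 KiB.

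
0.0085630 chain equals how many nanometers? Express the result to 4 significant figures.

1 chain = 2.01168e+10 nm.
0.0085630 × 2.01168e+10 ≈ 1.723e+8 nm.

1.723e+8 nanometers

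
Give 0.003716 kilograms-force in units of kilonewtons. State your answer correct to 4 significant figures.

1 kgf = 0.00980665 kN.
Then 0.003716 × 0.00980665 ≈ 3.644 × 10^-5 kN.

3.644 × 10^-5 kilonewtons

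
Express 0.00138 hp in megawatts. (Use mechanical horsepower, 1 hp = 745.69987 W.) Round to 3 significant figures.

1.03e-6 megawatts

1 horsepower = 0.000745700 MW.
0.00138 × 0.000745700 ≈ 1.03e-6 MW.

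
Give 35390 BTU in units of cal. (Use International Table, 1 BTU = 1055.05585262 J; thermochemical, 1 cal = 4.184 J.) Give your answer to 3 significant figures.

1 British thermal unit = 252.164 cal.
Thus 35390 × 252.164 ≈ 8.92e+6 cal.

8.92e+6 cal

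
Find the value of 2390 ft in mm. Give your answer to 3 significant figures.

728000 mm

1 ft = 304.800 millimeters.
Then 2390 × 304.800 ≈ 728000 mm.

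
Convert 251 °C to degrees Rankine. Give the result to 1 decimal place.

943.5 degrees Rankine

°R = (°C + 273.15) × 9/5.
Applying the formula gives 943.5 °R.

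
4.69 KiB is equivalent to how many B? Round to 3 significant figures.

4800 bytes

1 KiB = 1024.00 B.
Thus 4.69 × 1024.00 ≈ 4800 B.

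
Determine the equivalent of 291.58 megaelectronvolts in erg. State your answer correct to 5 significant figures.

0.00046716 ergs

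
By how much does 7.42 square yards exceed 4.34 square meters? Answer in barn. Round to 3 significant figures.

7.42 yd² = 6.20407 × 10^28 barn and 4.34 m² = 4.34000 × 10^28 barn.
6.20407 × 10^28 − 4.34000 × 10^28 ≈ 1.86 × 10^28 barn.

1.86 × 10^28 barns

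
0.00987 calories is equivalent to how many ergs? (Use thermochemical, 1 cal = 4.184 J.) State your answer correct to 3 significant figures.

413000 erg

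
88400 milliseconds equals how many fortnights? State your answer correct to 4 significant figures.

7.308e-5 fortnights

1 millisecond = 8.26720e-10 fortnight.
So 88400 × 8.26720e-10 ≈ 7.308e-5 fortnight.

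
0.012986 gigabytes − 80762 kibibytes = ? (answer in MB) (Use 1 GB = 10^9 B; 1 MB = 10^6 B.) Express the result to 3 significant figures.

-69.7 megabytes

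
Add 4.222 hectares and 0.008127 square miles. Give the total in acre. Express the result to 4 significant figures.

4.222 ha = 10.4328 acre and 0.008127 mi² = 5.20128 acre.
10.4328 + 5.20128 ≈ 15.63 acre.

15.63 acre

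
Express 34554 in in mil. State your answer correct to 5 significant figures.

3.4554 × 10^7 mils

1 in = 1000.00 mil.
Then 34554 × 1000.00 ≈ 3.4554 × 10^7 mil.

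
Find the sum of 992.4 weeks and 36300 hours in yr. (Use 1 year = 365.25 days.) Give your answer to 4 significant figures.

992.4 wk = 19.0193 yr and 36300 h = 4.14100 yr.
19.0193 + 4.14100 ≈ 23.16 yr.

23.16 yr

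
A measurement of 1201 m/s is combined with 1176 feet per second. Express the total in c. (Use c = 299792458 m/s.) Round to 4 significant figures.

1201 m/s = 4.00610e-6 c and 1176 ft/s = 1.19564e-6 c.
4.00610e-6 + 1.19564e-6 ≈ 5.202e-6 c.

5.202e-6 times the speed of light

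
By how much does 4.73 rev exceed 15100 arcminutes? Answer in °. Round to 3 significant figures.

1450 °

4.73 rev = 1702.80 ° and 15100 arcmin = 251.667 °.
1702.80 − 251.667 ≈ 1450 °.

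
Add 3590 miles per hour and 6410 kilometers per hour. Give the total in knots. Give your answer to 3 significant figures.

6580 kn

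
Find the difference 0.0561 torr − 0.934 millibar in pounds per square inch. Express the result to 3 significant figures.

-0.0125 psi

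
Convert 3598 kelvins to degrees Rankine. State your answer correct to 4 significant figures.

6476 °R

°R = K × 9/5.
Applying the formula gives 6476 °R.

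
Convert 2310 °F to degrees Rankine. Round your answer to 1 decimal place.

2769.7 °R

°R = °F + 459.67.
Applying the formula gives 2769.7 °R.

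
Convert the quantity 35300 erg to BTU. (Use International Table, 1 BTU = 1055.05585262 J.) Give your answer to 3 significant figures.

1 erg = 9.47817 × 10^-11 BTU.
Then 35300 × 9.47817 × 10^-11 ≈ 3.35 × 10^-6 BTU.

3.35 × 10^-6 British thermal units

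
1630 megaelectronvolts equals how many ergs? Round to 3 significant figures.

0.00261 ergs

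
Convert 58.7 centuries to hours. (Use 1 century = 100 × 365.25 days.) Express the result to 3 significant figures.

1 century = 876600 h.
58.7 × 876600 ≈ 5.15 × 10^7 h.

5.15 × 10^7 h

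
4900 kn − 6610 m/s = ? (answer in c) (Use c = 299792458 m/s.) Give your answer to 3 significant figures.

-1.36 × 10^-5 times the speed of light

4900 kn = 8.40841 × 10^-6 c and 6610 m/s = 2.20486 × 10^-5 c.
8.40841 × 10^-6 − 2.20486 × 10^-5 ≈ -1.36 × 10^-5 c.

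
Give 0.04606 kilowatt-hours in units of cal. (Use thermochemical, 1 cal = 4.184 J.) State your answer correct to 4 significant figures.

1 kWh = 860421 cal.
So 0.04606 × 860421 ≈ 39630 cal.

39630 calories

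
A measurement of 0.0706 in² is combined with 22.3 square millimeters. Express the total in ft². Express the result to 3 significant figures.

0.0706 in² = 0.000490278 ft² and 22.3 mm² = 0.000240035 ft².
0.000490278 + 0.000240035 ≈ 0.000730 ft².

0.000730 ft²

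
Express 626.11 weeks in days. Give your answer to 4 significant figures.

1 week = 7.00000 days.
626.11 × 7.00000 ≈ 4383 d.

4383 d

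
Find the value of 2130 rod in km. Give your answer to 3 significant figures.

10.7 km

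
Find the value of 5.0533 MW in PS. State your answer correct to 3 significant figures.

6870 PS

1 megawatt = 1359.62 PS.
Then 5.0533 × 1359.62 ≈ 6870 PS.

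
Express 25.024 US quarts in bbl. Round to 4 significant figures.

0.1490 bbl

1 US quart = 0.00595238 bbl.
So 25.024 × 0.00595238 ≈ 0.1490 bbl.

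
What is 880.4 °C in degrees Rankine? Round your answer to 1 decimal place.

°R = (°C + 273.15) × 9/5.
Applying the formula gives 2076.4 °R.

2076.4 degrees Rankine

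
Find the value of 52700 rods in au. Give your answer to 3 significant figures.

1 rod = 3.36181 × 10^-11 au.
So 52700 × 3.36181 × 10^-11 ≈ 1.77 × 10^-6 au.

1.77 × 10^-6 au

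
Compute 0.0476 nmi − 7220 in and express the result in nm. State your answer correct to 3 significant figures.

-9.52 × 10^10 nm

0.0476 nmi = 8.81552 × 10^10 nm and 7220 in = 1.83388 × 10^11 nm.
8.81552 × 10^10 − 1.83388 × 10^11 ≈ -9.52 × 10^10 nm.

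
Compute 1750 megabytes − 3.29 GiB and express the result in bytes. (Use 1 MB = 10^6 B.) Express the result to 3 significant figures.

-1.78e+9 B

1750 MB = 1.75000e+9 B and 3.29 GiB = 3.53261e+9 B.
1.75000e+9 − 3.53261e+9 ≈ -1.78e+9 B.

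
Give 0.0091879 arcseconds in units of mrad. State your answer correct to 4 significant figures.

4.454e-5 mrad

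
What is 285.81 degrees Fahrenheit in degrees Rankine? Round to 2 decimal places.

°R = °F + 459.67.
Applying the formula gives 745.48 °R.

745.48 °R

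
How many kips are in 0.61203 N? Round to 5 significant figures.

0.00013759 kip

1 newton = 0.000224809 kip.
So 0.61203 × 0.000224809 ≈ 0.00013759 kip.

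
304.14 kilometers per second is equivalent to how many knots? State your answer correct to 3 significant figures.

591000 kn

1 km/s = 1943.84 knots.
So 304.14 × 1943.84 ≈ 591000 kn.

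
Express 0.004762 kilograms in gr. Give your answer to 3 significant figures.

73.5 grains

1 kg = 15432.4 gr.
So 0.004762 × 15432.4 ≈ 73.5 gr.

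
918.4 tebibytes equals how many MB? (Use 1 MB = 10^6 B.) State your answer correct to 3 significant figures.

1.01e+9 MB

1 tebibyte = 1.09951e+6 MB.
918.4 × 1.09951e+6 ≈ 1.01e+9 MB.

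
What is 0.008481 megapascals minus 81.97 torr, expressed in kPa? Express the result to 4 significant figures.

0.008481 MPa = 8.48100 kPa and 81.97 torr = 10.9284 kPa.
8.48100 − 10.9284 ≈ -2.447 kPa.

-2.447 kPa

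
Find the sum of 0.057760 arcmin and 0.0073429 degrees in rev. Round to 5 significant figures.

2.3071 × 10^-5 rev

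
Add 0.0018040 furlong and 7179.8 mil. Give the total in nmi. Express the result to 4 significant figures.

0.0018040 furlong = 0.000195954 nmi and 7179.8 mil = 9.84703e-5 nmi.
0.000195954 + 9.84703e-5 ≈ 0.0002944 nmi.

0.0002944 nmi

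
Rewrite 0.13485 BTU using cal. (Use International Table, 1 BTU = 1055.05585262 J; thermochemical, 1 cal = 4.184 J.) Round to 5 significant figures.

1 British thermal unit = 252.164 cal.
So 0.13485 × 252.164 ≈ 34.004 cal.

34.004 cal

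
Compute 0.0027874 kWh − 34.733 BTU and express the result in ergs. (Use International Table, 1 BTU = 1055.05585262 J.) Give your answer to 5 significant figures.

0.0027874 kWh = 1.00346 × 10^11 erg and 34.733 BTU = 3.66453 × 10^11 erg.
1.00346 × 10^11 − 3.66453 × 10^11 ≈ -2.6611 × 10^11 erg.

-2.6611 × 10^11 erg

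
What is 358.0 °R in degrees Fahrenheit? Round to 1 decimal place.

-101.7 °F

°R = °F + 459.67.
Applying the formula gives -101.7 °F.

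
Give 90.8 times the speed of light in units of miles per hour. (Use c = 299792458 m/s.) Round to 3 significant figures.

6.09 × 10^10 mph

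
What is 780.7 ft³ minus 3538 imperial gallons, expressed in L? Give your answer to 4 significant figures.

780.7 ft³ = 22107.0 L and 3538 imp gal = 16084.1 L.
22107.0 − 16084.1 ≈ 6023 L.

6023 L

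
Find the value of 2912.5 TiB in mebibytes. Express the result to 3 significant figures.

3.05 × 10^9 mebibytes

1 tebibyte = 1.04858 × 10^6 MiB.
So 2912.5 × 1.04858 × 10^6 ≈ 3.05 × 10^9 MiB.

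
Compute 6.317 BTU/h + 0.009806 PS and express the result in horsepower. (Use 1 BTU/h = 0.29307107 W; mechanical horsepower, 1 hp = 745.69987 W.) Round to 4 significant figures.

0.01215 horsepower

6.317 BTU/h = 0.00248267 hp and 0.009806 PS = 0.00967185 hp.
0.00248267 + 0.00967185 ≈ 0.01215 hp.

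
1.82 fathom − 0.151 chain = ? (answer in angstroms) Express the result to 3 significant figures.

1.82 fathom = 3.32842 × 10^10 Å and 0.151 chain = 3.03764 × 10^10 Å.
3.32842 × 10^10 − 3.03764 × 10^10 ≈ 2.91 × 10^9 Å.

2.91 × 10^9 angstroms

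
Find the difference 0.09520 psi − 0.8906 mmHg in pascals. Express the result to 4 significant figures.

537.6 Pa

0.09520 psi = 656.381 Pa and 0.8906 mmHg = 118.737 Pa.
656.381 − 118.737 ≈ 537.6 Pa.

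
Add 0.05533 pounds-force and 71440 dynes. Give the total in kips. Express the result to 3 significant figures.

0.000216 kip

0.05533 lbf = 5.53300 × 10^-5 kip and 71440 dyn = 0.000160604 kip.
5.53300 × 10^-5 + 0.000160604 ≈ 0.000216 kip.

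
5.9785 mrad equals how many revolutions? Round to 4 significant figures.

1 milliradian = 0.000159155 rev.
5.9785 × 0.000159155 ≈ 0.0009515 rev.

0.0009515 revolutions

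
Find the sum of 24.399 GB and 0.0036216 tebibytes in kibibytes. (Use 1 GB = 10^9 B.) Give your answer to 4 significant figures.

24.399 GB = 2.38271 × 10^7 KiB and 0.0036216 TiB = 3.88866 × 10^6 KiB.
2.38271 × 10^7 + 3.88866 × 10^6 ≈ 2.772 × 10^7 KiB.

2.772 × 10^7 kibibytes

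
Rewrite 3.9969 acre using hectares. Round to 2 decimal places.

1.62 ha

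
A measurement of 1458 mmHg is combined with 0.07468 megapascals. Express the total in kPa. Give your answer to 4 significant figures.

269.1 kPa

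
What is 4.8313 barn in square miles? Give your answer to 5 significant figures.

1 barn = 3.86102 × 10^-35 mi².
Thus 4.8313 × 3.86102 × 10^-35 ≈ 1.8654 × 10^-34 mi².

1.8654 × 10^-34 square miles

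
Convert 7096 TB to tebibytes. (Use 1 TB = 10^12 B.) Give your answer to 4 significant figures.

1 TB = 0.909495 tebibytes.
7096 × 0.909495 ≈ 6454 TiB.

6454 tebibytes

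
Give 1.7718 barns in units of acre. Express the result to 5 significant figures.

4.3782 × 10^-32 acres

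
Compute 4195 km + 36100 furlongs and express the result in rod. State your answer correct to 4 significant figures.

2.278 × 10^6 rods

4195 km = 834129 rod and 36100 furlong = 1.44400 × 10^6 rod.
834129 + 1.44400 × 10^6 ≈ 2.278 × 10^6 rod.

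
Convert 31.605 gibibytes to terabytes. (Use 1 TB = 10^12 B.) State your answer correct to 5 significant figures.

0.033936 TB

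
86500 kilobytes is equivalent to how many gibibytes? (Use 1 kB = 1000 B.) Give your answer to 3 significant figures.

0.0806 GiB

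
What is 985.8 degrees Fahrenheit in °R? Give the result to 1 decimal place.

1445.5 degrees Rankine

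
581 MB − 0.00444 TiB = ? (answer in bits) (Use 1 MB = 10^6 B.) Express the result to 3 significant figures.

-3.44 × 10^10 bit

581 MB = 4.64800 × 10^9 bit and 0.00444 TiB = 3.90547 × 10^10 bit.
4.64800 × 10^9 − 3.90547 × 10^10 ≈ -3.44 × 10^10 bit.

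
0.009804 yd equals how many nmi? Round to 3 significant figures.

4.84e-6 nautical miles

1 yard = 0.000493737 nautical miles.
Then 0.009804 × 0.000493737 ≈ 4.84e-6 nmi.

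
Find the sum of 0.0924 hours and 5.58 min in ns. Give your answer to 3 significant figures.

6.67 × 10^11 ns

0.0924 h = 3.32640 × 10^11 ns and 5.58 min = 3.34800 × 10^11 ns.
3.32640 × 10^11 + 3.34800 × 10^11 ≈ 6.67 × 10^11 ns.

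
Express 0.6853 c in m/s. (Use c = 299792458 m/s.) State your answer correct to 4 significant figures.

2.054 × 10^8 m/s

1 speed of light = 2.99792 × 10^8 meters per second.
So 0.6853 × 2.99792 × 10^8 ≈ 2.054 × 10^8 m/s.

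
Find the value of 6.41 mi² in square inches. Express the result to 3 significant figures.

1 mi² = 4.01449 × 10^9 in².
Thus 6.41 × 4.01449 × 10^9 ≈ 2.57 × 10^10 in².

2.57 × 10^10 in²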